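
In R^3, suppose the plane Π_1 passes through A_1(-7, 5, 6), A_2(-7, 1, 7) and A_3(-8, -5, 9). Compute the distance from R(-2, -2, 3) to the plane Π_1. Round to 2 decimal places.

A_1A_2 = (0, -4, 1), A_1A_3 = (-1, -10, 3); a normal to Π_1 is A_1A_2 × A_1A_3 = (-2, -1, -4).
Using A_1: Π_1 has equation -2x - y - 4z = -15.
n·R − d = (-2)·(-2) + (-1)·(-2) + (-4)·(3) − (-15) = 9; |n| = √21.
Distance = |9| / √21 = 9/√21 ≈ 1.96.

1.96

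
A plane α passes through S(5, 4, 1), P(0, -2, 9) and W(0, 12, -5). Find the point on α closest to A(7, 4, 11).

(5, -1, 6)

SP = (-5, -6, 8), SW = (-5, 8, -6); a normal to α is SP × SW = (-28, -70, -70).
Using S: α has equation -28x - 70y - 70z = -490.
Foot = A − λn with λ = (n·A − d)/|n|² = (-1246 − (-490))/10584 = -1/14.
Foot = (7, 4, 11) − (-1/14)·(-28, -70, -70) = (5, -1, 6).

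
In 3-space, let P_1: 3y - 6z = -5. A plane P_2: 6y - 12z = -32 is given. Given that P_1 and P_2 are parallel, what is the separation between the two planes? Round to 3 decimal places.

1.640

Rescale P_2 by 1/2: 3y - 6z = -16. Then distance = |-5 − (-16)| / √45 ≈ 1.640.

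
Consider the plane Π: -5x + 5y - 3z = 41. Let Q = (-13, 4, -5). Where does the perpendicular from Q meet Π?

Foot = Q − λn with λ = (n·Q − d)/|n|² = (100 − 41)/59 = 1.
Foot = (-13, 4, -5) − 1·(-5, 5, -3) = (-8, -1, -2).

(-8, -1, -2)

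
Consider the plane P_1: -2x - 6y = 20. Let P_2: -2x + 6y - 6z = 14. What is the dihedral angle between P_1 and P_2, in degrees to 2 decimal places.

cos θ = |n₁·n₂| / (|n₁||n₂|) = |-32| / (√40 · √76).
θ = arccos(0.58038) ≈ 54.52°.

54.52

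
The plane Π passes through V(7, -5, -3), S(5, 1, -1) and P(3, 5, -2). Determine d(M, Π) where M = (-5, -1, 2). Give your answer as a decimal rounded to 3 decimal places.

VS = (-2, 6, 2), VP = (-4, 10, 1); a normal to Π is VS × VP = (-14, -6, 4).
Using V: Π has equation -14x - 6y + 4z = -80.
n·M − d = (-14)·(-5) + (-6)·(-1) + (4)·(2) − (-80) = 164; |n| = √248.
Distance = |164| / √248 = 164/√248 ≈ 10.414.

10.414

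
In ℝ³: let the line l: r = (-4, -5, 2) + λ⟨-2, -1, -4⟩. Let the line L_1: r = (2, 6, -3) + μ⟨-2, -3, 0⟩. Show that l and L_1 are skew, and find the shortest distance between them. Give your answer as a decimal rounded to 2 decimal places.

0.27

Common perpendicular direction n = (-2, -1, -4) × (-2, -3, 0) = (-12, 8, 4).
With w = (2, 6, -3) − (-4, -5, 2) = (6, 11, -5), w · n = -4.
Since n ≠ 0 the lines are not parallel, and w · n = -4 ≠ 0 so they do not intersect; hence they are skew.
Distance = |w · n| / |n| = |-4| / √224 ≈ 0.27.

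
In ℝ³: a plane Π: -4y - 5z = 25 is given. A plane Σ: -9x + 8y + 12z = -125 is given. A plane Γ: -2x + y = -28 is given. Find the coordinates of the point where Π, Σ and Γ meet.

Solving the 3×3 linear system -4y - 5z = 25, -9x + 8y + 12z = -125, -2x + y = -28 (e.g. by elimination or Cramer's rule, determinant = 61) gives (9, -10, 3).

(9, -10, 3)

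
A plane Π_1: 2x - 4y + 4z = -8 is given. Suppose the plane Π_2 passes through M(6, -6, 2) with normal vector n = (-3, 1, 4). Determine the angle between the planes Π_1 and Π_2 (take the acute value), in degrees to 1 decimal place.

Π_2: n·r = n·M gives -3x + y + 4z = -16.
cos θ = |n₁·n₂| / (|n₁||n₂|) = |6| / (√36 · √26).
θ = arccos(0.19612) ≈ 78.7°.

78.7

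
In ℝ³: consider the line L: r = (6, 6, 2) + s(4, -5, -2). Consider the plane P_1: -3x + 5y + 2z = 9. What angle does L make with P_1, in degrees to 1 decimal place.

82.5

sin θ = |n·v| / (|n||v|) = |-41| / (√38 · √45) = 0.99148.
θ ≈ 82.5°.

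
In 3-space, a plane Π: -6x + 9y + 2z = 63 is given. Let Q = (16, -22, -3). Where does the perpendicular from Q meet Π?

Foot = Q − λn with λ = (n·Q − d)/|n|² = (-300 − 63)/121 = -3.
Foot = (16, -22, -3) − (-3)·(-6, 9, 2) = (-2, 5, 3).

(-2, 5, 3)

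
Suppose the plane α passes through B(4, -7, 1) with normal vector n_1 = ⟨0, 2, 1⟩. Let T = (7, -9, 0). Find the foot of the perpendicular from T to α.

α: n_1·r = n_1·B gives 2y + z = -13.
Foot = T − λn with λ = (n·T − d)/|n|² = (-18 − (-13))/5 = -1.
Foot = (7, -9, 0) − (-1)·(0, 2, 1) = (7, -7, 1).

(7, -7, 1)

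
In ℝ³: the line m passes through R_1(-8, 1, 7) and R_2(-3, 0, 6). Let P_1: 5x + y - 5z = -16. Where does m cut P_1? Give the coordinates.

A direction vector for m is R_2 − R_1 = (5, -1, -1).
Substitute r = (-8, 1, 7) + t(5, -1, -1) into the plane: -74 + 29t = -16, so t = 2.
Intersection: (-8, 1, 7) + 2·(5, -1, -1) = (2, -1, 5).

(2, -1, 5)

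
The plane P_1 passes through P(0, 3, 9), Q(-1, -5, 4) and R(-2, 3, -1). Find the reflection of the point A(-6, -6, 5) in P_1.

PQ = (-1, -8, -5), PR = (-2, 0, -10); a normal to P_1 is PQ × PR = (80, 0, -16).
Using P: P_1 has equation 80x - 16z = -144.
λ = (n·A − d)/|n|² = (-560 − (-144))/6656 = -1/16.
Reflection = A − 2λn = (-6, -6, 5) − (-1/8)·(80, 0, -16) = (4, -6, 3).

(4, -6, 3)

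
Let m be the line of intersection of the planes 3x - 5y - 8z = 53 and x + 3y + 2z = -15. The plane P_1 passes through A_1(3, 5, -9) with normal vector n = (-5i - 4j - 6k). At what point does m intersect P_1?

Direction of m: (3, -5, -8) × (1, 3, 2) = (14, -14, 14).
A point on m: solving the two plane equations with x = -1 gives (-1, 0, -7).
P_1: n·r = n·A_1 gives -5x - 4y - 6z = 19.
Substitute r = (-1, 0, -7) + t(14, -14, 14) into the plane: 47 + (-98)t = 19, so t = 2/7.
Intersection: (-1, 0, -7) + (2/7)·(14, -14, 14) = (3, -4, -3).

(3, -4, -3)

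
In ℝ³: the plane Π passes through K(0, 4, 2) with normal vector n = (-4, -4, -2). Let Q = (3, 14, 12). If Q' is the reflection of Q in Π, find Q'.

Π: n·r = n·K gives -4x - 4y - 2z = -20.
λ = (n·Q − d)/|n|² = (-92 − (-20))/36 = -2.
Reflection = Q − 2λn = (3, 14, 12) − (-4)·(-4, -4, -2) = (-13, -2, 4).

(-13, -2, 4)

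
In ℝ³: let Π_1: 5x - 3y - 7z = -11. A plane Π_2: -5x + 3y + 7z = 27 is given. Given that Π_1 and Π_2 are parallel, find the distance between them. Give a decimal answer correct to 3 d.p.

Rescale Π_2 by 1/(-1): 5x - 3y - 7z = -27. Then distance = |-11 − (-27)| / √83 ≈ 1.756.

1.756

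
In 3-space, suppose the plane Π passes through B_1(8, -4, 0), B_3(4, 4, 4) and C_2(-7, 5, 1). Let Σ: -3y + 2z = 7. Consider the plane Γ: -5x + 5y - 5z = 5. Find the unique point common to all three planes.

(-2, -5, -4)

B_1B_3 = (-4, 8, 4), B_1C_2 = (-15, 9, 1); a normal to Π is B_1B_3 × B_1C_2 = (-28, -56, 84).
Using B_1: Π has equation -28x - 56y + 84z = 0.
Solving the 3×3 linear system -28x - 56y + 84z = 0, -3y + 2z = 7, -5x + 5y - 5z = 5 (e.g. by elimination or Cramer's rule, determinant = -840) gives (-2, -5, -4).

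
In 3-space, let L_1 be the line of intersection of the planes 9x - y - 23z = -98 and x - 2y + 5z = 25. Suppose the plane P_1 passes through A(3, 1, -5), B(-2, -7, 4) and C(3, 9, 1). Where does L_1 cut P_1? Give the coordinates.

Direction of L_1: (9, -1, -23) × (1, -2, 5) = (-51, -68, -17).
A point on L_1: solving the two plane equations with x = 11 gives (11, 13, 8).
AB = (-5, -8, 9), AC = (0, 8, 6); a normal to P_1 is AB × AC = (-120, 30, -40).
Using A: P_1 has equation -120x + 30y - 40z = -130.
Substitute r = (11, 13, 8) + t(-51, -68, -17) into the plane: -1250 + 4760t = -130, so t = 4/17.
Intersection: (11, 13, 8) + (4/17)·(-51, -68, -17) = (-1, -3, 4).

(-1, -3, 4)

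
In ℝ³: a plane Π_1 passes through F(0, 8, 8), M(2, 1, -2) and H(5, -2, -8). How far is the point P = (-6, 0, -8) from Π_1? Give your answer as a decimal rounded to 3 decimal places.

FM = (2, -7, -10), FH = (5, -10, -16); a normal to Π_1 is FM × FH = (12, -18, 15).
Using F: Π_1 has equation 12x - 18y + 15z = -24.
n·P − d = (12)·(-6) + (-18)·(0) + (15)·(-8) − (-24) = -168; |n| = √693.
Distance = |-168| / √693 = 168/√693 ≈ 6.382.

6.382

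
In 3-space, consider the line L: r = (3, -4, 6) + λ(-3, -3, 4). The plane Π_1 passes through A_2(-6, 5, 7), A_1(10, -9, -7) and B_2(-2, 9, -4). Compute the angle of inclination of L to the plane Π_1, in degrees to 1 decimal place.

18.9

A_2A_1 = (16, -14, -14), A_2B_2 = (4, 4, -11); a normal to Π_1 is A_2A_1 × A_2B_2 = (210, 120, 120).
Using A_2: Π_1 has equation 210x + 120y + 120z = 180.
sin θ = |n·v| / (|n||v|) = |-510| / (√72900 · √34) = 0.32394.
θ ≈ 18.9°.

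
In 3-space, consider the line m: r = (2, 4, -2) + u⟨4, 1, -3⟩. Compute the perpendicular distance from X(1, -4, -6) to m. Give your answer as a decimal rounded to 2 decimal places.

Taking (2, 4, -2) on m with direction v = (4, 1, -3): w = X − (2, 4, -2) = (-1, -8, -4), and w × v = (28, -19, 31).
Distance = |w × v| / |v| = √2106 / √26 ≈ 9.00.

9.00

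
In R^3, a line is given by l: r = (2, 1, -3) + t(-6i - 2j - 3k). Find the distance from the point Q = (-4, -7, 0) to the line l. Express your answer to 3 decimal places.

8.442

Taking (2, 1, -3) on l with direction v = (-6, -2, -3): w = Q − (2, 1, -3) = (-6, -8, 3), and w × v = (30, -36, -36).
Distance = |w × v| / |v| = √3492 / √49 ≈ 8.442.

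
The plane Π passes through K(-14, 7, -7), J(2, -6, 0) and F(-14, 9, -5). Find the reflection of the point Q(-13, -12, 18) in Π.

KJ = (16, -13, 7), KF = (0, 2, 2); a normal to Π is KJ × KF = (-40, -32, 32).
Using K: Π has equation -40x - 32y + 32z = 112.
λ = (n·Q − d)/|n|² = (1480 − 112)/3648 = 3/8.
Reflection = Q − 2λn = (-13, -12, 18) − (3/4)·(-40, -32, 32) = (17, 12, -6).

(17, 12, -6)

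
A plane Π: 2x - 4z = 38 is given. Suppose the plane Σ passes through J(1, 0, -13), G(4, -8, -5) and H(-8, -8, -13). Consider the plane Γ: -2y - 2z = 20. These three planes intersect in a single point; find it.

JG = (3, -8, 8), JH = (-9, -8, 0); a normal to Σ is JG × JH = (64, -72, -96).
Using J: Σ has equation 64x - 72y - 96z = 1312.
Solving the 3×3 linear system 2x - 4z = 38, 64x - 72y - 96z = 1312, -2y - 2z = 20 (e.g. by elimination or Cramer's rule, determinant = 416) gives (7, -4, -6).

(7, -4, -6)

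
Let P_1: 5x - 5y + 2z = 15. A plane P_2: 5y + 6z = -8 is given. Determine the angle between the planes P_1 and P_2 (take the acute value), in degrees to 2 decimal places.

cos θ = |n₁·n₂| / (|n₁||n₂|) = |-13| / (√54 · √61).
θ = arccos(0.22651) ≈ 76.91°.

76.91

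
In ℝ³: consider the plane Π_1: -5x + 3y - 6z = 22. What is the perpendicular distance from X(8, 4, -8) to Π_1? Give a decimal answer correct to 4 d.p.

0.2390

n·X − d = (-5)·(8) + (3)·(4) + (-6)·(-8) − 22 = -2; |n| = √70.
Distance = |-2| / √70 = 2/√70 ≈ 0.2390.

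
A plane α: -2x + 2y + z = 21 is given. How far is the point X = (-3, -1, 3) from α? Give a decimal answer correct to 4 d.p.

4.6667

n·X − d = (-2)·(-3) + (2)·(-1) + (1)·(3) − 21 = -14; |n| = √9.
Distance = |-14| / √9 = 14/√9 ≈ 4.6667.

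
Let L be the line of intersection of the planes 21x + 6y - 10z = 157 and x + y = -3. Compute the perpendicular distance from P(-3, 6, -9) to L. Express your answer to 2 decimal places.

12.73

Direction of L: (21, 6, -10) × (1, 1, 0) = (10, -10, 15).
A point on L: solving the two plane equations with x = 7 gives (7, -10, -7).
Taking (7, -10, -7) on L with direction v = (10, -10, 15): w = P − (7, -10, -7) = (-10, 16, -2), and w × v = (220, 130, -60).
Distance = |w × v| / |v| = √68900 / √425 ≈ 12.73.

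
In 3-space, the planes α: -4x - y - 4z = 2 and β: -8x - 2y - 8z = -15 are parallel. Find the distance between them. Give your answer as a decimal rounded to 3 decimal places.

Rescale β by 1/2: -4x - y - 4z = -15/2. Then distance = |2 − (-15/2)| / √33 ≈ 1.654.

1.654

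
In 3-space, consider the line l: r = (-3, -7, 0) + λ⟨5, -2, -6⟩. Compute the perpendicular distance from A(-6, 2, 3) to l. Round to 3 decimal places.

Taking (-3, -7, 0) on l with direction v = (5, -2, -6): w = A − (-3, -7, 0) = (-3, 9, 3), and w × v = (-48, -3, -39).
Distance = |w × v| / |v| = √3834 / √65 ≈ 7.680.

7.680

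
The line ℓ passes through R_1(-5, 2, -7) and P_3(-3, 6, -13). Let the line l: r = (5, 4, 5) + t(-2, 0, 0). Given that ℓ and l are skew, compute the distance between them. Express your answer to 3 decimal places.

A direction vector for ℓ is P_3 − R_1 = (2, 4, -6).
Common perpendicular direction n = (2, 4, -6) × (-2, 0, 0) = (0, 12, 8).
With w = (5, 4, 5) − (-5, 2, -7) = (10, 2, 12), w · n = 120.
Distance = |w · n| / |n| = |120| / √208 ≈ 8.321.

8.321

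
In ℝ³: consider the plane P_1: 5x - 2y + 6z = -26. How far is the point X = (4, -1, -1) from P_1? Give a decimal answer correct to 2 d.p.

5.21

n·X − d = (5)·(4) + (-2)·(-1) + (6)·(-1) − (-26) = 42; |n| = √65.
Distance = |42| / √65 = 42/√65 ≈ 5.21.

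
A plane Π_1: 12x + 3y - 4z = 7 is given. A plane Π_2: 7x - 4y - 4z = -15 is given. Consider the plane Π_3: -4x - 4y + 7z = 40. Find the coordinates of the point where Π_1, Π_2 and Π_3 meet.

(3, 1, 8)

Solving the 3×3 linear system 12x + 3y - 4z = 7, 7x - 4y - 4z = -15, -4x - 4y + 7z = 40 (e.g. by elimination or Cramer's rule, determinant = -451) gives (3, 1, 8).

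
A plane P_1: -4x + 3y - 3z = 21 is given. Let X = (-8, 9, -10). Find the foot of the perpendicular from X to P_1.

(0, 3, -4)

Foot = X − λn with λ = (n·X − d)/|n|² = (89 − 21)/34 = 2.
Foot = (-8, 9, -10) − 2·(-4, 3, -3) = (0, 3, -4).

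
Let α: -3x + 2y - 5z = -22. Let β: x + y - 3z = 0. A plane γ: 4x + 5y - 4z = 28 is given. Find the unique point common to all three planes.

(5, 4, 3)

Solving the 3×3 linear system -3x + 2y - 5z = -22, x + y - 3z = 0, 4x + 5y - 4z = 28 (e.g. by elimination or Cramer's rule, determinant = -54) gives (5, 4, 3).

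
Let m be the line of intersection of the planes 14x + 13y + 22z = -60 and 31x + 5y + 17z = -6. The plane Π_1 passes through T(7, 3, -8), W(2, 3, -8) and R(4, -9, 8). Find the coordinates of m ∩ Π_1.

Direction of m: (14, 13, 22) × (31, 5, 17) = (111, 444, -333).
A point on m: solving the two plane equations with x = 5 gives (5, 12, -13).
TW = (-5, 0, 0), TR = (-3, -12, 16); a normal to Π_1 is TW × TR = (0, 80, 60).
Using T: Π_1 has equation 80y + 60z = -240.
Substitute r = (5, 12, -13) + t(111, 444, -333) into the plane: 180 + 15540t = -240, so t = -1/37.
Intersection: (5, 12, -13) + (-1/37)·(111, 444, -333) = (2, 0, -4).

(2, 0, -4)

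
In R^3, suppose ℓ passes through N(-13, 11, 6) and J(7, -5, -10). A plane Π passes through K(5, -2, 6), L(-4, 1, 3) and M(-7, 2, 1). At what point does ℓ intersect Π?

(2, -1, -6)

A direction vector for ℓ is J − N = (20, -16, -16).
KL = (-9, 3, -3), KM = (-12, 4, -5); a normal to Π is KL × KM = (-3, -9, 0).
Using K: Π has equation -3x - 9y = 3.
Substitute r = (-13, 11, 6) + t(20, -16, -16) into the plane: -60 + 84t = 3, so t = 3/4.
Intersection: (-13, 11, 6) + (3/4)·(20, -16, -16) = (2, -1, -6).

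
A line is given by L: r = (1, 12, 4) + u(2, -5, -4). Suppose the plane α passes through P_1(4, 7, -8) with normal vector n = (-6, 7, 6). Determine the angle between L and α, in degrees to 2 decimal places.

α: n·r = n·P_1 gives -6x + 7y + 6z = -23.
sin θ = |n·v| / (|n||v|) = |-71| / (√121 · √45) = 0.96219.
θ ≈ 74.19°.

74.19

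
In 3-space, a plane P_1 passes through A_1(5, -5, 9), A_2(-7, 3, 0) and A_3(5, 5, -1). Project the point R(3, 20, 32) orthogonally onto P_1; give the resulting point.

A_1A_2 = (-12, 8, -9), A_1A_3 = (0, 10, -10); a normal to P_1 is A_1A_2 × A_1A_3 = (10, -120, -120).
Using A_1: P_1 has equation 10x - 120y - 120z = -430.
Foot = R − λn with λ = (n·R − d)/|n|² = (-6210 − (-430))/28900 = -1/5.
Foot = (3, 20, 32) − (-1/5)·(10, -120, -120) = (5, -4, 8).

(5, -4, 8)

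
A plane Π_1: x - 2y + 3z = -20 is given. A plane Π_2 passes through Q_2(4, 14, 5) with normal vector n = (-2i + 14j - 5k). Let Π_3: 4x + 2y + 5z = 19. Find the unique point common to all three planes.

(-5, 12, 3)

Π_2: n·r = n·Q_2 gives -2x + 14y - 5z = 163.
Solving the 3×3 linear system x - 2y + 3z = -20, -2x + 14y - 5z = 163, 4x + 2y + 5z = 19 (e.g. by elimination or Cramer's rule, determinant = -80) gives (-5, 12, 3).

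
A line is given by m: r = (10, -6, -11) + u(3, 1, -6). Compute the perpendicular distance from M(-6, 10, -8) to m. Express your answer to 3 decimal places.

Taking (10, -6, -11) on m with direction v = (3, 1, -6): w = M − (10, -6, -11) = (-16, 16, 3), and w × v = (-99, -87, -64).
Distance = |w × v| / |v| = √21466 / √46 ≈ 21.602.

21.602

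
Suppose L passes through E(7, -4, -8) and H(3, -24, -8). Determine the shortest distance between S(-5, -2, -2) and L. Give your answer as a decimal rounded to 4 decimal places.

13.5590

A direction vector for L is H − E = (-4, -20, 0).
Taking (7, -4, -8) on L with direction v = (-4, -20, 0): w = S − (7, -4, -8) = (-12, 2, 6), and w × v = (120, -24, 248).
Distance = |w × v| / |v| = √76480 / √416 ≈ 13.5590.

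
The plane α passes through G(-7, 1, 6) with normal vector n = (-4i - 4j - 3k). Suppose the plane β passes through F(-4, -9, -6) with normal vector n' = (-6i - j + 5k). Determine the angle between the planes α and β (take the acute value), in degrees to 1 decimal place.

75.1

α: n·r = n·G gives -4x - 4y - 3z = 6.
β: n'·r = n'·F gives -6x - y + 5z = 3.
cos θ = |n₁·n₂| / (|n₁||n₂|) = |13| / (√41 · √62).
θ = arccos(0.25784) ≈ 75.1°.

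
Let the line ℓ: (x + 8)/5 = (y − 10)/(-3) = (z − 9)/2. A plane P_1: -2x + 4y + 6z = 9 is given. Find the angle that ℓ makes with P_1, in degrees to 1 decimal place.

ℓ has direction (5, -3, 2) through (-8, 10, 9).
sin θ = |n·v| / (|n||v|) = |-10| / (√56 · √38) = 0.21678.
θ ≈ 12.5°.

12.5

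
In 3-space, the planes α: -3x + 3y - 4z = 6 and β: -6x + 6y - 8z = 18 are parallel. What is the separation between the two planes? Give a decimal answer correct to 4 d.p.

0.5145

Rescale β by 1/2: -3x + 3y - 4z = 9. Then distance = |6 − 9| / √34 ≈ 0.5145.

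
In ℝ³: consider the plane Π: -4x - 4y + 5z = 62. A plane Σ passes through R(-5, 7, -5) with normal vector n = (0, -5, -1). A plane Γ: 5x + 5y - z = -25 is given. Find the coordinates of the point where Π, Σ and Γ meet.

Σ: n·r = n·R gives -5y - z = -30.
Solving the 3×3 linear system -4x - 4y + 5z = 62, -5y - z = -30, 5x + 5y - z = -25 (e.g. by elimination or Cramer's rule, determinant = 105) gives (-7, 4, 10).

(-7, 4, 10)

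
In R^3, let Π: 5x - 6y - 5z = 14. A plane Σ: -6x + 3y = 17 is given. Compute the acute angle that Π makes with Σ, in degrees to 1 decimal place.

39.5

cos θ = |n₁·n₂| / (|n₁||n₂|) = |-48| / (√86 · √45).
θ = arccos(0.77159) ≈ 39.5°.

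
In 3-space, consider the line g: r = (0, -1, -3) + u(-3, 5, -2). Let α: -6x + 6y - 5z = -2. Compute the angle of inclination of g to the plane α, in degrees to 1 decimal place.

sin θ = |n·v| / (|n||v|) = |58| / (√97 · √38) = 0.95532.
θ ≈ 72.8°.

72.8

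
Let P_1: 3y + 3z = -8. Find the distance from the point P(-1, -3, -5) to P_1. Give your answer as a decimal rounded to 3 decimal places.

n·P − d = (0)·(-1) + (3)·(-3) + (3)·(-5) − (-8) = -16; |n| = √18.
Distance = |-16| / √18 = 16/√18 ≈ 3.771.

3.771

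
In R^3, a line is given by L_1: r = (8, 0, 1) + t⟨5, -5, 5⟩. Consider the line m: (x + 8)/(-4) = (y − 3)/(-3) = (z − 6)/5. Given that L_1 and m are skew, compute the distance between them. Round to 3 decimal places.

2.592

m has direction (-4, -3, 5) through (-8, 3, 6).
Common perpendicular direction n = (5, -5, 5) × (-4, -3, 5) = (-10, -45, -35).
With w = (-8, 3, 6) − (8, 0, 1) = (-16, 3, 5), w · n = -150.
Distance = |w · n| / |n| = |-150| / √3350 ≈ 2.592.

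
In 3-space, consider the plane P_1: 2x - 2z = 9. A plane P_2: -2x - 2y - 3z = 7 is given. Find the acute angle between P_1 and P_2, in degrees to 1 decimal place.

cos θ = |n₁·n₂| / (|n₁||n₂|) = |2| / (√8 · √17).
θ = arccos(0.17150) ≈ 80.1°.

80.1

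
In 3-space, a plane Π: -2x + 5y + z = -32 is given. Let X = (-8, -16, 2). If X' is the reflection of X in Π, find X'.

λ = (n·X − d)/|n|² = (-62 − (-32))/30 = -1.
Reflection = X − 2λn = (-8, -16, 2) − (-2)·(-2, 5, 1) = (-12, -6, 4).

(-12, -6, 4)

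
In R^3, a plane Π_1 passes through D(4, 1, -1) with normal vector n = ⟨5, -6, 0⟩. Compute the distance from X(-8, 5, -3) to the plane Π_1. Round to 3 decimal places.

10.755

Π_1: n·r = n·D gives 5x - 6y = 14.
n·X − d = (5)·(-8) + (-6)·(5) + (0)·(-3) − 14 = -84; |n| = √61.
Distance = |-84| / √61 = 84/√61 ≈ 10.755.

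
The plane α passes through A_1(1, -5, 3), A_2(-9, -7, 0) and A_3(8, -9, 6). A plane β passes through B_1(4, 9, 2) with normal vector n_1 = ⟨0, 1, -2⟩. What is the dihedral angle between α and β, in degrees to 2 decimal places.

39.80

A_1A_2 = (-10, -2, -3), A_1A_3 = (7, -4, 3); a normal to α is A_1A_2 × A_1A_3 = (-18, 9, 54).
Using A_1: α has equation -18x + 9y + 54z = 99.
β: n_1·r = n_1·B_1 gives y - 2z = 5.
cos θ = |n₁·n₂| / (|n₁||n₂|) = |-99| / (√3321 · √5).
θ = arccos(0.76827) ≈ 39.80°.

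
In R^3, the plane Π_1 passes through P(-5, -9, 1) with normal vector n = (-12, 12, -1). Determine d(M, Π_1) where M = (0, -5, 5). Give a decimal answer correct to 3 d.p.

Π_1: n·r = n·P gives -12x + 12y - z = -49.
n·M − d = (-12)·(0) + (12)·(-5) + (-1)·(5) − (-49) = -16; |n| = √289.
Distance = |-16| / √289 = 16/√289 ≈ 0.941.

0.941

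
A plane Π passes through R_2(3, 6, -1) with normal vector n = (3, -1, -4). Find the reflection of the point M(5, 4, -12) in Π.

(-7, 8, 4)

Π: n·r = n·R_2 gives 3x - y - 4z = 7.
λ = (n·M − d)/|n|² = (59 − 7)/26 = 2.
Reflection = M − 2λn = (5, 4, -12) − 4·(3, -1, -4) = (-7, 8, 4).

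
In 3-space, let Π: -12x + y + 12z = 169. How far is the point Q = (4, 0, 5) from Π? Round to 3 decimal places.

n·Q − d = (-12)·(4) + (1)·(0) + (12)·(5) − 169 = -157; |n| = √289.
Distance = |-157| / √289 = 157/√289 ≈ 9.235.

9.235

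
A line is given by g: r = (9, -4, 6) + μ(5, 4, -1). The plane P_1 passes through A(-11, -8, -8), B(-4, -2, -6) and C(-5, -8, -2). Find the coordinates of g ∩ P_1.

(4, -8, 7)

AB = (7, 6, 2), AC = (6, 0, 6); a normal to P_1 is AB × AC = (36, -30, -36).
Using A: P_1 has equation 36x - 30y - 36z = 132.
Substitute r = (9, -4, 6) + t(5, 4, -1) into the plane: 228 + 96t = 132, so t = -1.
Intersection: (9, -4, 6) + (-1)·(5, 4, -1) = (4, -8, 7).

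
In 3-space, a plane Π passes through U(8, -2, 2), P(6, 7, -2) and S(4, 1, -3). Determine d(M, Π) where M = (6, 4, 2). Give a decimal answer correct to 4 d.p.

UP = (-2, 9, -4), US = (-4, 3, -5); a normal to Π is UP × US = (-33, 6, 30).
Using U: Π has equation -33x + 6y + 30z = -216.
n·M − d = (-33)·(6) + (6)·(4) + (30)·(2) − (-216) = 102; |n| = √2025.
Distance = |102| / √2025 = 102/√2025 ≈ 2.2667.

2.2667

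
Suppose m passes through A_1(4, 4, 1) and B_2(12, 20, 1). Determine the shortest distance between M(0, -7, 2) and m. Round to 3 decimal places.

A direction vector for m is B_2 − A_1 = (8, 16, 0).
Taking (4, 4, 1) on m with direction v = (8, 16, 0): w = M − (4, 4, 1) = (-4, -11, 1), and w × v = (-16, 8, 24).
Distance = |w × v| / |v| = √896 / √320 ≈ 1.673.

1.673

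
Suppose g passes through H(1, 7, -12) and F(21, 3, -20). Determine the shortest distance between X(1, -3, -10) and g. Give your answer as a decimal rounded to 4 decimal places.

10.1390

A direction vector for g is F − H = (20, -4, -8).
Taking (1, 7, -12) on g with direction v = (20, -4, -8): w = X − (1, 7, -12) = (0, -10, 2), and w × v = (88, 40, 200).
Distance = |w × v| / |v| = √49344 / √480 ≈ 10.1390.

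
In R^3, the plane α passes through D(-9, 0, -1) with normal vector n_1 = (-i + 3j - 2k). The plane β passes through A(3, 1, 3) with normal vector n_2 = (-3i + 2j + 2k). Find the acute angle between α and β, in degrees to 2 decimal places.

71.09

α: n_1·r = n_1·D gives -x + 3y - 2z = 11.
β: n_2·r = n_2·A gives -3x + 2y + 2z = -1.
cos θ = |n₁·n₂| / (|n₁||n₂|) = |5| / (√14 · √17).
θ = arccos(0.32410) ≈ 71.09°.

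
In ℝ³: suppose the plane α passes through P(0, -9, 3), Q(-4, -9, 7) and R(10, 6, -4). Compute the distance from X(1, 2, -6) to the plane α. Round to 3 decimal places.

PQ = (-4, 0, 4), PR = (10, 15, -7); a normal to α is PQ × PR = (-60, 12, -60).
Using P: α has equation -60x + 12y - 60z = -288.
n·X − d = (-60)·(1) + (12)·(2) + (-60)·(-6) − (-288) = 612; |n| = √7344.
Distance = |612| / √7344 = 612/√7344 ≈ 7.141.

7.141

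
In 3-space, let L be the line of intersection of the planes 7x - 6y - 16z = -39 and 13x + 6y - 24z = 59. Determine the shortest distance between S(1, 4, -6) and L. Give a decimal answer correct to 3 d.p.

Direction of L: (7, -6, -16) × (13, 6, -24) = (240, -40, 120).
A point on L: solving the two plane equations with x = 5 gives (5, 7, 2).
Taking (5, 7, 2) on L with direction v = (240, -40, 120): w = S − (5, 7, 2) = (-4, -3, -8), and w × v = (-680, -1440, 880).
Distance = |w × v| / |v| = √3310400 / √73600 ≈ 6.707.

6.707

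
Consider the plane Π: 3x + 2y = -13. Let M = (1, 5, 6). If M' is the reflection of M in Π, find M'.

(-11, -3, 6)

λ = (n·M − d)/|n|² = (13 − (-13))/13 = 2.
Reflection = M − 2λn = (1, 5, 6) − 4·(3, 2, 0) = (-11, -3, 6).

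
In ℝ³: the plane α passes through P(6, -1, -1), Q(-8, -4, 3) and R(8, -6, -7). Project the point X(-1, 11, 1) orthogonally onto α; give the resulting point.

(2, 5, 7)

PQ = (-14, -3, 4), PR = (2, -5, -6); a normal to α is PQ × PR = (38, -76, 76).
Using P: α has equation 38x - 76y + 76z = 228.
Foot = X − λn with λ = (n·X − d)/|n|² = (-798 − 228)/12996 = -3/38.
Foot = (-1, 11, 1) − (-3/38)·(38, -76, 76) = (2, 5, 7).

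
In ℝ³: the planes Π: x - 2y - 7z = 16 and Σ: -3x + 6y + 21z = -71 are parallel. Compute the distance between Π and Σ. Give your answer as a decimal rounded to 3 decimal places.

Rescale Σ by 1/(-3): x - 2y - 7z = 71/3. Then distance = |16 − (71/3)| / √54 ≈ 1.043.

1.043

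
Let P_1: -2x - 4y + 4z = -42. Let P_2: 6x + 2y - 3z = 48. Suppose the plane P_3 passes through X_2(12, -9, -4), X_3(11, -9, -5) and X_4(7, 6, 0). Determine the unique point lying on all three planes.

(5, 6, -2)

X_2X_3 = (-1, 0, -1), X_2X_4 = (-5, 15, 4); a normal to P_3 is X_2X_3 × X_2X_4 = (15, 9, -15).
Using X_2: P_3 has equation 15x + 9y - 15z = 159.
Solving the 3×3 linear system -2x - 4y + 4z = -42, 6x + 2y - 3z = 48, 15x + 9y - 15z = 159 (e.g. by elimination or Cramer's rule, determinant = -78) gives (5, 6, -2).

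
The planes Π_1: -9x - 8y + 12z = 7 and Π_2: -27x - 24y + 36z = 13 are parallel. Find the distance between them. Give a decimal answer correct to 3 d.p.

Rescale Π_2 by 1/3: -9x - 8y + 12z = 13/3. Then distance = |7 − (13/3)| / √289 ≈ 0.157.

0.157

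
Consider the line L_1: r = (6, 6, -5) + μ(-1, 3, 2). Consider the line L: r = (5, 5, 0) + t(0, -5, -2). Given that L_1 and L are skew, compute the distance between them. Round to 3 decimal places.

3.429

Common perpendicular direction n = (-1, 3, 2) × (0, -5, -2) = (4, -2, 5).
With w = (5, 5, 0) − (6, 6, -5) = (-1, -1, 5), w · n = 23.
Distance = |w · n| / |n| = |23| / √45 ≈ 3.429.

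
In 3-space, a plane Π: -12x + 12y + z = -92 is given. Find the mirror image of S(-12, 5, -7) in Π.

λ = (n·S − d)/|n|² = (197 − (-92))/289 = 1.
Reflection = S − 2λn = (-12, 5, -7) − 2·(-12, 12, 1) = (12, -19, -9).

(12, -19, -9)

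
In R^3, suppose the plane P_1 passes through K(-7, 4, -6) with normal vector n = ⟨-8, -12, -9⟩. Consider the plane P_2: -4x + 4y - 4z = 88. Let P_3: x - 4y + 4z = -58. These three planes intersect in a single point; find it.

(-10, 6, -6)

P_1: n·r = n·K gives -8x - 12y - 9z = 62.
Solving the 3×3 linear system -8x - 12y - 9z = 62, -4x + 4y - 4z = 88, x - 4y + 4z = -58 (e.g. by elimination or Cramer's rule, determinant = -252) gives (-10, 6, -6).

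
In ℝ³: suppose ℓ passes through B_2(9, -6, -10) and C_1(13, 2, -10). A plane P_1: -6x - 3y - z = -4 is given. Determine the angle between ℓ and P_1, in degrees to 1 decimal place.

52.3

A direction vector for ℓ is C_1 − B_2 = (4, 8, 0).
sin θ = |n·v| / (|n||v|) = |-48| / (√46 · √80) = 0.79126.
θ ≈ 52.3°.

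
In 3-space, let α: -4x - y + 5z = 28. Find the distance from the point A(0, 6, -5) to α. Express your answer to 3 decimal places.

9.104

n·A − d = (-4)·(0) + (-1)·(6) + (5)·(-5) − 28 = -59; |n| = √42.
Distance = |-59| / √42 = 59/√42 ≈ 9.104.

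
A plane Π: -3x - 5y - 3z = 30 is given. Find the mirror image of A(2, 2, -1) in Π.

λ = (n·A − d)/|n|² = (-13 − 30)/43 = -1.
Reflection = A − 2λn = (2, 2, -1) − (-2)·(-3, -5, -3) = (-4, -8, -7).

(-4, -8, -7)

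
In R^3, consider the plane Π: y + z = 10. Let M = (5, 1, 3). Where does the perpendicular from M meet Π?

Foot = M − λn with λ = (n·M − d)/|n|² = (4 − 10)/2 = -3.
Foot = (5, 1, 3) − (-3)·(0, 1, 1) = (5, 4, 6).

(5, 4, 6)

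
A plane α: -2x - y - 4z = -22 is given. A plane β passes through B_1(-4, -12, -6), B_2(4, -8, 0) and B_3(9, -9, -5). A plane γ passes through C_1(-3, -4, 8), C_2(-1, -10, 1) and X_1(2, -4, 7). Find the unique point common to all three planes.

(6, -6, 4)

B_1B_2 = (8, 4, 6), B_1B_3 = (13, 3, 1); a normal to β is B_1B_2 × B_1B_3 = (-14, 70, -28).
Using B_1: β has equation -14x + 70y - 28z = -616.
C_1C_2 = (2, -6, -7), C_1X_1 = (5, 0, -1); a normal to γ is C_1C_2 × C_1X_1 = (6, -33, 30).
Using C_1: γ has equation 6x - 33y + 30z = 354.
Solving the 3×3 linear system -2x - y - 4z = -22, -14x + 70y - 28z = -616, 6x - 33y + 30z = 354 (e.g. by elimination or Cramer's rule, determinant = -2772) gives (6, -6, 4).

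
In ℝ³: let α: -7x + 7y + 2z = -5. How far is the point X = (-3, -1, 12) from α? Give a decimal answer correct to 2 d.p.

4.26

n·X − d = (-7)·(-3) + (7)·(-1) + (2)·(12) − (-5) = 43; |n| = √102.
Distance = |43| / √102 = 43/√102 ≈ 4.26.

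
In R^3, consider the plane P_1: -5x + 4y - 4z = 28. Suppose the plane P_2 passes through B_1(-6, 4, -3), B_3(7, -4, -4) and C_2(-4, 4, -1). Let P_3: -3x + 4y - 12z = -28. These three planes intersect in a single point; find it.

(-4, 8, 6)

B_1B_3 = (13, -8, -1), B_1C_2 = (2, 0, 2); a normal to P_2 is B_1B_3 × B_1C_2 = (-16, -28, 16).
Using B_1: P_2 has equation -16x - 28y + 16z = -64.
Solving the 3×3 linear system -5x + 4y - 4z = 28, -16x - 28y + 16z = -64, -3x + 4y - 12z = -28 (e.g. by elimination or Cramer's rule, determinant = -1728) gives (-4, 8, 6).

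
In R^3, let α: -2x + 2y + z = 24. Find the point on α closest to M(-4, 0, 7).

Foot = M − λn with λ = (n·M − d)/|n|² = (15 − 24)/9 = -1.
Foot = (-4, 0, 7) − (-1)·(-2, 2, 1) = (-6, 2, 8).

(-6, 2, 8)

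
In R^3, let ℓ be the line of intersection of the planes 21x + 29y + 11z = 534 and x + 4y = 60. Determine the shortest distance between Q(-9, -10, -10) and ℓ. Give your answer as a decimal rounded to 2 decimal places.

Direction of ℓ: (21, 29, 11) × (1, 4, 0) = (-44, 11, 55).
A point on ℓ: solving the two plane equations with x = 12 gives (12, 12, -6).
Taking (12, 12, -6) on ℓ with direction v = (-44, 11, 55): w = Q − (12, 12, -6) = (-21, -22, -4), and w × v = (-1166, 1331, -1199).
Distance = |w × v| / |v| = √4568718 / √5082 ≈ 29.98.

29.98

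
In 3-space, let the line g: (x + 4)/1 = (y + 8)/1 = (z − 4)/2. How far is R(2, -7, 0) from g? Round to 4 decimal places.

g has direction (1, 1, 2) through (-4, -8, 4).
Taking (-4, -8, 4) on g with direction v = (1, 1, 2): w = R − (-4, -8, 4) = (6, 1, -4), and w × v = (6, -16, 5).
Distance = |w × v| / |v| = √317 / √6 ≈ 7.2687.

7.2687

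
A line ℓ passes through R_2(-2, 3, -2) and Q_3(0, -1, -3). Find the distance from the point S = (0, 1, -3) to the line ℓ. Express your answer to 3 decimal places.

0.976

A direction vector for ℓ is Q_3 − R_2 = (2, -4, -1).
Taking (-2, 3, -2) on ℓ with direction v = (2, -4, -1): w = S − (-2, 3, -2) = (2, -2, -1), and w × v = (-2, 0, -4).
Distance = |w × v| / |v| = √20 / √21 ≈ 0.976.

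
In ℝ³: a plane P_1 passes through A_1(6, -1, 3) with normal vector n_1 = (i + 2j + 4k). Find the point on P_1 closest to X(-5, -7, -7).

(-2, -1, 5)

P_1: n_1·r = n_1·A_1 gives x + 2y + 4z = 16.
Foot = X − λn with λ = (n·X − d)/|n|² = (-47 − 16)/21 = -3.
Foot = (-5, -7, -7) − (-3)·(1, 2, 4) = (-2, -1, 5).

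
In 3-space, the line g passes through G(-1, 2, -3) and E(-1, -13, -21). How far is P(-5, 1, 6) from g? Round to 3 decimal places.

7.658

A direction vector for g is E − G = (0, -15, -18).
Taking (-1, 2, -3) on g with direction v = (0, -15, -18): w = P − (-1, 2, -3) = (-4, -1, 9), and w × v = (153, -72, 60).
Distance = |w × v| / |v| = √32193 / √549 ≈ 7.658.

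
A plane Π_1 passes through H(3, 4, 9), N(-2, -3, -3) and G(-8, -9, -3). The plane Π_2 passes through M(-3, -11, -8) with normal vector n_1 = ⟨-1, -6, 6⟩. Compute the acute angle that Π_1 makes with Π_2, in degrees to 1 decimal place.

HN = (-5, -7, -12), HG = (-11, -13, -12); a normal to Π_1 is HN × HG = (-72, 72, -12).
Using H: Π_1 has equation -72x + 72y - 12z = -36.
Π_2: n_1·r = n_1·M gives -x - 6y + 6z = 21.
cos θ = |n₁·n₂| / (|n₁||n₂|) = |-432| / (√10512 · √73).
θ = arccos(0.49315) ≈ 60.5°.

60.5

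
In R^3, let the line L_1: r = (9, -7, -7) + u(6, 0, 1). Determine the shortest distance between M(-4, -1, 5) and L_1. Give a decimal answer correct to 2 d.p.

Taking (9, -7, -7) on L_1 with direction v = (6, 0, 1): w = M − (9, -7, -7) = (-13, 6, 12), and w × v = (6, 85, -36).
Distance = |w × v| / |v| = √8557 / √37 ≈ 15.21.

15.21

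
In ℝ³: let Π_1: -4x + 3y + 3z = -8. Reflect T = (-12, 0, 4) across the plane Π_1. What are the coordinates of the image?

(4, -12, -8)

λ = (n·T − d)/|n|² = (60 − (-8))/34 = 2.
Reflection = T − 2λn = (-12, 0, 4) − 4·(-4, 3, 3) = (4, -12, -8).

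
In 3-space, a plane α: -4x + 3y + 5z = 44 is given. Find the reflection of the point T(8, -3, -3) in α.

λ = (n·T − d)/|n|² = (-56 − 44)/50 = -2.
Reflection = T − 2λn = (8, -3, -3) − (-4)·(-4, 3, 5) = (-8, 9, 17).

(-8, 9, 17)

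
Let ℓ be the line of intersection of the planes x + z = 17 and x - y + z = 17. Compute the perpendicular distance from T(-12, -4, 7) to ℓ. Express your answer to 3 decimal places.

16.062

Direction of ℓ: (1, 0, 1) × (1, -1, 1) = (1, 0, -1).
A point on ℓ: solving the two plane equations with x = 12 gives (12, 0, 5).
Taking (12, 0, 5) on ℓ with direction v = (1, 0, -1): w = T − (12, 0, 5) = (-24, -4, 2), and w × v = (4, -22, 4).
Distance = |w × v| / |v| = √516 / √2 ≈ 16.062.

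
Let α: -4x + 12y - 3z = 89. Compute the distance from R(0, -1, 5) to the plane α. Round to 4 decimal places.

8.9231

n·R − d = (-4)·(0) + (12)·(-1) + (-3)·(5) − 89 = -116; |n| = √169.
Distance = |-116| / √169 = 116/√169 ≈ 8.9231.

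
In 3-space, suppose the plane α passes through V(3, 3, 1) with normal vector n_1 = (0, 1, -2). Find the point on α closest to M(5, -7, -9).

α: n_1·r = n_1·V gives y - 2z = 1.
Foot = M − λn with λ = (n·M − d)/|n|² = (11 − 1)/5 = 2.
Foot = (5, -7, -9) − 2·(0, 1, -2) = (5, -9, -5).

(5, -9, -5)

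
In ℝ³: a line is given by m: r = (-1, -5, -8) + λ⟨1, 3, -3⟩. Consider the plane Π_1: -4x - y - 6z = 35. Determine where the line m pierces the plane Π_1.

(-3, -11, -2)

Substitute r = (-1, -5, -8) + t(1, 3, -3) into the plane: 57 + 11t = 35, so t = -2.
Intersection: (-1, -5, -8) + (-2)·(1, 3, -3) = (-3, -11, -2).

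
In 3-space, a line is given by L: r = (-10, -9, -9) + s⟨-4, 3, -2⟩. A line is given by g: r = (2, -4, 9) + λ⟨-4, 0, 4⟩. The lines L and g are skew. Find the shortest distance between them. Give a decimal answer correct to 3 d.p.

16.330

Common perpendicular direction n = (-4, 3, -2) × (-4, 0, 4) = (12, 24, 12).
With w = (2, -4, 9) − (-10, -9, -9) = (12, 5, 18), w · n = 480.
Distance = |w · n| / |n| = |480| / √864 ≈ 16.330.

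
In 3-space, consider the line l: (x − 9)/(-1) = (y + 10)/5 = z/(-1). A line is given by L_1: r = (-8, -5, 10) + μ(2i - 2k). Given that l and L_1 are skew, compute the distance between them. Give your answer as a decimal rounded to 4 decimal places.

3.4021

l has direction (-1, 5, -1) through (9, -10, 0).
Common perpendicular direction n = (-1, 5, -1) × (2, 0, -2) = (-10, -4, -10).
With w = (-8, -5, 10) − (9, -10, 0) = (-17, 5, 10), w · n = 50.
Distance = |w · n| / |n| = |50| / √216 ≈ 3.4021.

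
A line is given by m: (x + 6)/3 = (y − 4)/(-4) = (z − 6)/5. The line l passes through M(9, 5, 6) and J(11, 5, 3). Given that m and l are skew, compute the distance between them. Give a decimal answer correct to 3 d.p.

8.343

m has direction (3, -4, 5) through (-6, 4, 6).
A direction vector for l is J − M = (2, 0, -3).
Common perpendicular direction n = (3, -4, 5) × (2, 0, -3) = (12, 19, 8).
With w = (9, 5, 6) − (-6, 4, 6) = (15, 1, 0), w · n = 199.
Distance = |w · n| / |n| = |199| / √569 ≈ 8.343.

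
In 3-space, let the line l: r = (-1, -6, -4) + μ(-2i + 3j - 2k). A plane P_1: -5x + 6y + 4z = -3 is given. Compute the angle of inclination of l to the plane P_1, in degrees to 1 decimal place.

sin θ = |n·v| / (|n||v|) = |20| / (√77 · √17) = 0.55279.
θ ≈ 33.6°.

33.6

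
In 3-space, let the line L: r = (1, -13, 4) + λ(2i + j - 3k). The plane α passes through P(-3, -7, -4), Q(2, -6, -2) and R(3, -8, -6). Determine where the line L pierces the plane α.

(9, -9, -8)

PQ = (5, 1, 2), PR = (6, -1, -2); a normal to α is PQ × PR = (0, 22, -11).
Using P: α has equation 22y - 11z = -110.
Substitute r = (1, -13, 4) + t(2, 1, -3) into the plane: -330 + 55t = -110, so t = 4.
Intersection: (1, -13, 4) + 4·(2, 1, -3) = (9, -9, -8).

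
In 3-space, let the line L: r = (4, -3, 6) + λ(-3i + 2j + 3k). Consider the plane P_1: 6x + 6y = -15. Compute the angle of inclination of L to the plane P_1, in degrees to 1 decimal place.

8.7

sin θ = |n·v| / (|n||v|) = |-6| / (√72 · √22) = 0.15076.
θ ≈ 8.7°.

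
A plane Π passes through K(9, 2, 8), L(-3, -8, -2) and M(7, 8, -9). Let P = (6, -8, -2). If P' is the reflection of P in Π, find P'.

KL = (-12, -10, -10), KM = (-2, 6, -17); a normal to Π is KL × KM = (230, -184, -92).
Using K: Π has equation 230x - 184y - 92z = 966.
λ = (n·P − d)/|n|² = (3036 − 966)/95220 = 1/46.
Reflection = P − 2λn = (6, -8, -2) − (1/23)·(230, -184, -92) = (-4, 0, 2).

(-4, 0, 2)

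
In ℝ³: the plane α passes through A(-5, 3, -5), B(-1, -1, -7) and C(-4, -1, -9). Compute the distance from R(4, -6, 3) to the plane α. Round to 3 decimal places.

7.463

AB = (4, -4, -2), AC = (1, -4, -4); a normal to α is AB × AC = (8, 14, -12).
Using A: α has equation 8x + 14y - 12z = 62.
n·R − d = (8)·(4) + (14)·(-6) + (-12)·(3) − 62 = -150; |n| = √404.
Distance = |-150| / √404 = 150/√404 ≈ 7.463.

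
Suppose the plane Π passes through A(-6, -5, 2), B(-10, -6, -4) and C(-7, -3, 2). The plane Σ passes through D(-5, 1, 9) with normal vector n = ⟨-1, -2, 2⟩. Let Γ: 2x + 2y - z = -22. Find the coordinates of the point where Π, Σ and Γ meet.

AB = (-4, -1, -6), AC = (-1, 2, 0); a normal to Π is AB × AC = (12, 6, -9).
Using A: Π has equation 12x + 6y - 9z = -120.
Σ: n·r = n·D gives -x - 2y + 2z = 21.
Solving the 3×3 linear system 12x + 6y - 9z = -120, -x - 2y + 2z = 21, 2x + 2y - z = -22 (e.g. by elimination or Cramer's rule, determinant = -24) gives (-5, -4, 4).

(-5, -4, 4)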